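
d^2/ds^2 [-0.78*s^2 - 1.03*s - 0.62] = -1.56000000000000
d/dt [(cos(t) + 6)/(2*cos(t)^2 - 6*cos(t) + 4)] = (cos(t)^2 + 12*cos(t) - 20)*sin(t)/(2*(cos(t)^2 - 3*cos(t) + 2)^2)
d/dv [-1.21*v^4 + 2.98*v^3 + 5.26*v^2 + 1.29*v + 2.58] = -4.84*v^3 + 8.94*v^2 + 10.52*v + 1.29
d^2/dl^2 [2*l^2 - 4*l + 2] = 4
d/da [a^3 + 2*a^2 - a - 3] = 3*a^2 + 4*a - 1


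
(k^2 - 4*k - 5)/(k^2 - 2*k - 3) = (k - 5)/(k - 3)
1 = 1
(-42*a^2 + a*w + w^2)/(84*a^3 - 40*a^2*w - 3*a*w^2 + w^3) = (-42*a^2 + a*w + w^2)/(84*a^3 - 40*a^2*w - 3*a*w^2 + w^3)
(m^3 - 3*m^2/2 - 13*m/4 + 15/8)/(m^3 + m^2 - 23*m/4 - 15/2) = (m - 1/2)/(m + 2)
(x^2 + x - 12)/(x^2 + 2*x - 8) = (x - 3)/(x - 2)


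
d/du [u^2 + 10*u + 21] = 2*u + 10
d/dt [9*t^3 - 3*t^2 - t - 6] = 27*t^2 - 6*t - 1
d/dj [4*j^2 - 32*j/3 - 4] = 8*j - 32/3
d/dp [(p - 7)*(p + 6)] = 2*p - 1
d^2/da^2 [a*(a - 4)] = 2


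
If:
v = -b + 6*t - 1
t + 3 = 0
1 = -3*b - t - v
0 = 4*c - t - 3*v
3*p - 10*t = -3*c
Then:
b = 21/2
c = -183/8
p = 103/8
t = -3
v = -59/2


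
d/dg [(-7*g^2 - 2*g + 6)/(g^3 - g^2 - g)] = (7*g^4 + 4*g^3 - 13*g^2 + 12*g + 6)/(g^2*(g^4 - 2*g^3 - g^2 + 2*g + 1))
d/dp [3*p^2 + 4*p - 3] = 6*p + 4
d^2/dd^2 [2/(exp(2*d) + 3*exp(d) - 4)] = 2*(2*(2*exp(d) + 3)^2*exp(d) - (4*exp(d) + 3)*(exp(2*d) + 3*exp(d) - 4))*exp(d)/(exp(2*d) + 3*exp(d) - 4)^3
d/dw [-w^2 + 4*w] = 4 - 2*w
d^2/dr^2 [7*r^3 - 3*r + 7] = 42*r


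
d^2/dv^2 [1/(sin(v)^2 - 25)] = 2*(-2*sin(v)^4 - 47*sin(v)^2 + 25)/(sin(v)^2 - 25)^3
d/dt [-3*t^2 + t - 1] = 1 - 6*t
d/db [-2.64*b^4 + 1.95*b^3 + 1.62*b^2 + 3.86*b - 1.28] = -10.56*b^3 + 5.85*b^2 + 3.24*b + 3.86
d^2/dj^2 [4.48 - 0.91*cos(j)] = 0.91*cos(j)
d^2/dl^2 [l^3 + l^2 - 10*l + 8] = 6*l + 2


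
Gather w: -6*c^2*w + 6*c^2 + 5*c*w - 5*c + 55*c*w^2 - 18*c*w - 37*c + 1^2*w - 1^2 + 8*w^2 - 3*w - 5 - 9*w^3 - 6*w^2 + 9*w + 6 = 6*c^2 - 42*c - 9*w^3 + w^2*(55*c + 2) + w*(-6*c^2 - 13*c + 7)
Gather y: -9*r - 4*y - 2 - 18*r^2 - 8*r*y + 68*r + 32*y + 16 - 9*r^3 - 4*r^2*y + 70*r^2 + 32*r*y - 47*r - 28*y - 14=-9*r^3 + 52*r^2 + 12*r + y*(-4*r^2 + 24*r)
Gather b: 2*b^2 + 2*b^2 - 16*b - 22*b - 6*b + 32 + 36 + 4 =4*b^2 - 44*b + 72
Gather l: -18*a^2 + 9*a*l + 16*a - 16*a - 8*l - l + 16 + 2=-18*a^2 + l*(9*a - 9) + 18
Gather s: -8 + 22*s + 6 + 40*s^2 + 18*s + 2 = 40*s^2 + 40*s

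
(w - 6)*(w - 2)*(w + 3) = w^3 - 5*w^2 - 12*w + 36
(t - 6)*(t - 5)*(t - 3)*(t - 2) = t^4 - 16*t^3 + 91*t^2 - 216*t + 180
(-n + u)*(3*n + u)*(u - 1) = -3*n^2*u + 3*n^2 + 2*n*u^2 - 2*n*u + u^3 - u^2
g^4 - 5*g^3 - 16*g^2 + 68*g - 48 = (g - 6)*(g - 2)*(g - 1)*(g + 4)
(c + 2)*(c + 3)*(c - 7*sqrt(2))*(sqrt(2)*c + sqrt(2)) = sqrt(2)*c^4 - 14*c^3 + 6*sqrt(2)*c^3 - 84*c^2 + 11*sqrt(2)*c^2 - 154*c + 6*sqrt(2)*c - 84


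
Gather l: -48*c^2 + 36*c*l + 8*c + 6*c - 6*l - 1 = -48*c^2 + 14*c + l*(36*c - 6) - 1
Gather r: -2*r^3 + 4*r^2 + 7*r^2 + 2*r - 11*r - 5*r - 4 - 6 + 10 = -2*r^3 + 11*r^2 - 14*r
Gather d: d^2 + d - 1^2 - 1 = d^2 + d - 2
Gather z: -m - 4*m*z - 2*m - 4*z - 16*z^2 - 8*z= -3*m - 16*z^2 + z*(-4*m - 12)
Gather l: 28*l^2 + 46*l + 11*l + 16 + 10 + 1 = 28*l^2 + 57*l + 27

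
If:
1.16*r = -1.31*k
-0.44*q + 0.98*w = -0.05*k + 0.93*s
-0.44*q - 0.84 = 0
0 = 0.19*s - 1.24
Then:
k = 104.589473684211 - 19.6*w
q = -1.91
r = 22.1344827586207*w - 118.113974591652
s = 6.53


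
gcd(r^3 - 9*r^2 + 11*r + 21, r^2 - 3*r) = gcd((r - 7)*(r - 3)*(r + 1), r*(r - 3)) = r - 3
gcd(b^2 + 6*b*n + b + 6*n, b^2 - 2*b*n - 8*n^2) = 1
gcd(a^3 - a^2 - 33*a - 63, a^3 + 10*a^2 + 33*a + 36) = a^2 + 6*a + 9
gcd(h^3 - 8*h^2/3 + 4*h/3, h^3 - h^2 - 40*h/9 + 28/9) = h - 2/3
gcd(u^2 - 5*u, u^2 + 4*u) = u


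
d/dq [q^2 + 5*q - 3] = 2*q + 5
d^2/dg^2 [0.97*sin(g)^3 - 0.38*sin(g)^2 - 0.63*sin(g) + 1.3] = -0.097500000000001*sin(g) + 2.1825*sin(3*g) - 0.76*cos(2*g)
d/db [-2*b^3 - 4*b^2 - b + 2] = -6*b^2 - 8*b - 1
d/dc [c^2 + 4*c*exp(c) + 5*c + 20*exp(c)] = 4*c*exp(c) + 2*c + 24*exp(c) + 5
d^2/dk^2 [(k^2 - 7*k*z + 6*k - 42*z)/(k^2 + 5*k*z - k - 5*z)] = 2*((2*k + 5*z - 1)^2*(k^2 - 7*k*z + 6*k - 42*z) + (k^2 + 5*k*z - k - 5*z)^2 + (k^2 + 5*k*z - k - 5*z)*(-k^2 + 7*k*z - 6*k + 42*z - (2*k - 7*z + 6)*(2*k + 5*z - 1)))/(k^2 + 5*k*z - k - 5*z)^3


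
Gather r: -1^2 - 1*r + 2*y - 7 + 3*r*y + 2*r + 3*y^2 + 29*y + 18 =r*(3*y + 1) + 3*y^2 + 31*y + 10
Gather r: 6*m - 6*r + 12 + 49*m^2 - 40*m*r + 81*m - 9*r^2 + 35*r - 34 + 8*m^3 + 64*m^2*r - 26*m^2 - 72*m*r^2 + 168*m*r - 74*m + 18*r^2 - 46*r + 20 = 8*m^3 + 23*m^2 + 13*m + r^2*(9 - 72*m) + r*(64*m^2 + 128*m - 17) - 2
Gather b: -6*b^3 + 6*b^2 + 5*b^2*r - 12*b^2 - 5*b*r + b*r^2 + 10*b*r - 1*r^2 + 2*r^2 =-6*b^3 + b^2*(5*r - 6) + b*(r^2 + 5*r) + r^2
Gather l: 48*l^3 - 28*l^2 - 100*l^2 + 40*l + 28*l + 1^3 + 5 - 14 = 48*l^3 - 128*l^2 + 68*l - 8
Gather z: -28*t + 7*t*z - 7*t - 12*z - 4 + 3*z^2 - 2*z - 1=-35*t + 3*z^2 + z*(7*t - 14) - 5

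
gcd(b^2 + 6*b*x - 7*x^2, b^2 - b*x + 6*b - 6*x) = -b + x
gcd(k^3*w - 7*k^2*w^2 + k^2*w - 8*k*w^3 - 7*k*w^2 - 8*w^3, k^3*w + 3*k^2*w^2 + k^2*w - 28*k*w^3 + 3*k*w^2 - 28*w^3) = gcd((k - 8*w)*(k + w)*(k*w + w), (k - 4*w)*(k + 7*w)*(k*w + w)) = k*w + w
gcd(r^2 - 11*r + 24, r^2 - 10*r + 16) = r - 8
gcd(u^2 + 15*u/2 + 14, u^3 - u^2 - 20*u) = u + 4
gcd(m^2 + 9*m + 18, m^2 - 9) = m + 3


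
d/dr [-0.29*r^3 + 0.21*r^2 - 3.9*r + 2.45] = -0.87*r^2 + 0.42*r - 3.9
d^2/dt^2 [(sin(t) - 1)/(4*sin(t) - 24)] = 5*(-6*sin(t) + cos(t)^2 + 1)/(4*(sin(t) - 6)^3)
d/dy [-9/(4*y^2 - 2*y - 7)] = 18*(4*y - 1)/(-4*y^2 + 2*y + 7)^2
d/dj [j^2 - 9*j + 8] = 2*j - 9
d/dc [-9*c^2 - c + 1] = -18*c - 1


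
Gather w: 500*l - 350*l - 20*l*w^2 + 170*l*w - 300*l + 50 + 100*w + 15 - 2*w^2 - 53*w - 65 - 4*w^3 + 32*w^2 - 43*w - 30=-150*l - 4*w^3 + w^2*(30 - 20*l) + w*(170*l + 4) - 30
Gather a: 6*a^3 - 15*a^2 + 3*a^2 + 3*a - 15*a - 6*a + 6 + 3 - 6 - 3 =6*a^3 - 12*a^2 - 18*a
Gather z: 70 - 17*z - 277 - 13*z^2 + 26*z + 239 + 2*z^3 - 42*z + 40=2*z^3 - 13*z^2 - 33*z + 72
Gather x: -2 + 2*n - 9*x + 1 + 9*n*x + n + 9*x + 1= 9*n*x + 3*n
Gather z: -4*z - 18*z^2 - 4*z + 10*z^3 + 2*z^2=10*z^3 - 16*z^2 - 8*z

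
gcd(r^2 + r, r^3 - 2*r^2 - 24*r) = r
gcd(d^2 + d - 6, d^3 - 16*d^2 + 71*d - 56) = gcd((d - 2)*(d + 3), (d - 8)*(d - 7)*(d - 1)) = 1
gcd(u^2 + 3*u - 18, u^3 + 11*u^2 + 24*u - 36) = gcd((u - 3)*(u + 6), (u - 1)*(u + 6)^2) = u + 6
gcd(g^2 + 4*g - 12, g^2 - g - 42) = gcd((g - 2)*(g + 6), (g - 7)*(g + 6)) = g + 6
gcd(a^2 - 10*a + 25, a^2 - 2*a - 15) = a - 5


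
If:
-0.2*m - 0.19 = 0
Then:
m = -0.95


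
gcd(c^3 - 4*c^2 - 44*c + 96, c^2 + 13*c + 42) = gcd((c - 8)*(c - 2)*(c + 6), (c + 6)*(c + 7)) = c + 6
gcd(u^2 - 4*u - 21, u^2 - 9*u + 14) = u - 7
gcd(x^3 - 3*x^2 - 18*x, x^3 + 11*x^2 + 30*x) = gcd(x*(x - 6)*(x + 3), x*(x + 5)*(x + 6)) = x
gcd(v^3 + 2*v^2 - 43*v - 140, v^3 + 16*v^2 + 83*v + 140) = v^2 + 9*v + 20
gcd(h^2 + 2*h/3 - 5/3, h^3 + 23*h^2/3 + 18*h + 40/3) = h + 5/3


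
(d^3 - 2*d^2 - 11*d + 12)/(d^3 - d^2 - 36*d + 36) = (d^2 - d - 12)/(d^2 - 36)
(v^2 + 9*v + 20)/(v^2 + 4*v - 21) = (v^2 + 9*v + 20)/(v^2 + 4*v - 21)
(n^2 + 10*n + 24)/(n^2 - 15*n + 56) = (n^2 + 10*n + 24)/(n^2 - 15*n + 56)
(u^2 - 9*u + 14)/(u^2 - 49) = (u - 2)/(u + 7)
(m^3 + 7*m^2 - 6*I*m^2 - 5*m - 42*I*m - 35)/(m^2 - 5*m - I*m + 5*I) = (m^2 + m*(7 - 5*I) - 35*I)/(m - 5)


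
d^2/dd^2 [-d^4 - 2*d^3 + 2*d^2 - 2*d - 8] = -12*d^2 - 12*d + 4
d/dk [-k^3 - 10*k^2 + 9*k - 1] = -3*k^2 - 20*k + 9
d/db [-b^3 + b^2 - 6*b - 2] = -3*b^2 + 2*b - 6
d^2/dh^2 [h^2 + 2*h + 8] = 2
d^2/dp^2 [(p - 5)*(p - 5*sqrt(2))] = 2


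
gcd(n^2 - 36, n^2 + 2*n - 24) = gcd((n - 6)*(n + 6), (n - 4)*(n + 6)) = n + 6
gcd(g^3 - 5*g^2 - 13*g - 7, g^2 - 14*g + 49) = g - 7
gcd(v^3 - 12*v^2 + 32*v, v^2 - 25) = 1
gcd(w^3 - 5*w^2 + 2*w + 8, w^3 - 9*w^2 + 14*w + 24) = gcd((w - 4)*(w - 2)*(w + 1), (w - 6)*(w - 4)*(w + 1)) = w^2 - 3*w - 4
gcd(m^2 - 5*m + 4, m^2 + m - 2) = m - 1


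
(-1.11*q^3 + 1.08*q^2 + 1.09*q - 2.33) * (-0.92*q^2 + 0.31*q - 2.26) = 1.0212*q^5 - 1.3377*q^4 + 1.8406*q^3 + 0.0407000000000002*q^2 - 3.1857*q + 5.2658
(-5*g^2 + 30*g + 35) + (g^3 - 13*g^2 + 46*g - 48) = g^3 - 18*g^2 + 76*g - 13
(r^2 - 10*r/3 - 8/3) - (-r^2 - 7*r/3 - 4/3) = 2*r^2 - r - 4/3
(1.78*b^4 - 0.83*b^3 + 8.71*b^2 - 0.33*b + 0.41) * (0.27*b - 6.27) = 0.4806*b^5 - 11.3847*b^4 + 7.5558*b^3 - 54.7008*b^2 + 2.1798*b - 2.5707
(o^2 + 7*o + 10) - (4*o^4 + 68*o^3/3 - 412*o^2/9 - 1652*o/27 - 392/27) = -4*o^4 - 68*o^3/3 + 421*o^2/9 + 1841*o/27 + 662/27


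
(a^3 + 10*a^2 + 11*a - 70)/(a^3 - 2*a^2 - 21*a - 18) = (-a^3 - 10*a^2 - 11*a + 70)/(-a^3 + 2*a^2 + 21*a + 18)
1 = 1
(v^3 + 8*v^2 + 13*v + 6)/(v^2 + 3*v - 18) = (v^2 + 2*v + 1)/(v - 3)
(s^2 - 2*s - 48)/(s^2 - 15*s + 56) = (s + 6)/(s - 7)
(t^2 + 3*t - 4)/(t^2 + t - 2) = (t + 4)/(t + 2)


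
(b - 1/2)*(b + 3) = b^2 + 5*b/2 - 3/2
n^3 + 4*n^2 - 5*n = n*(n - 1)*(n + 5)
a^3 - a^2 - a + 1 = (a - 1)^2*(a + 1)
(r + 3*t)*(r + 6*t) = r^2 + 9*r*t + 18*t^2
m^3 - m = m*(m - 1)*(m + 1)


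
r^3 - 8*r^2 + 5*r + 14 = (r - 7)*(r - 2)*(r + 1)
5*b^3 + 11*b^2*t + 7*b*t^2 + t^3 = (b + t)^2*(5*b + t)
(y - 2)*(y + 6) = y^2 + 4*y - 12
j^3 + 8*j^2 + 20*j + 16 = (j + 2)^2*(j + 4)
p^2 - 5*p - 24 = (p - 8)*(p + 3)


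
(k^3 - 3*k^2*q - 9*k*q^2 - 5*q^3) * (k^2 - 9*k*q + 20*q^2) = k^5 - 12*k^4*q + 38*k^3*q^2 + 16*k^2*q^3 - 135*k*q^4 - 100*q^5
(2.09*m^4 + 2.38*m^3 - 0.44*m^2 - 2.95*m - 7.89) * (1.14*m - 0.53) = 2.3826*m^5 + 1.6055*m^4 - 1.763*m^3 - 3.1298*m^2 - 7.4311*m + 4.1817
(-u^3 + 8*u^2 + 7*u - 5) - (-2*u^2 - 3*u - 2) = -u^3 + 10*u^2 + 10*u - 3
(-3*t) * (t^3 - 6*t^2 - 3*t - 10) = -3*t^4 + 18*t^3 + 9*t^2 + 30*t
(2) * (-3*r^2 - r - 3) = -6*r^2 - 2*r - 6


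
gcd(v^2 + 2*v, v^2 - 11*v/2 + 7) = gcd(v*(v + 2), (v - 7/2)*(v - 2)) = 1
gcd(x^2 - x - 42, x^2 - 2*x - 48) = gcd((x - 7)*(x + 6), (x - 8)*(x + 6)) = x + 6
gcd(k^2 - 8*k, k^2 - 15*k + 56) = k - 8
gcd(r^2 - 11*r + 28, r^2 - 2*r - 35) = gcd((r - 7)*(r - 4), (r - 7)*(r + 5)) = r - 7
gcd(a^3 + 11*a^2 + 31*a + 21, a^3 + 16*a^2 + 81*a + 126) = a^2 + 10*a + 21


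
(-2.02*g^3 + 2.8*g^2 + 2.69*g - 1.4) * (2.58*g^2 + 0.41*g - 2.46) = -5.2116*g^5 + 6.3958*g^4 + 13.0574*g^3 - 9.3971*g^2 - 7.1914*g + 3.444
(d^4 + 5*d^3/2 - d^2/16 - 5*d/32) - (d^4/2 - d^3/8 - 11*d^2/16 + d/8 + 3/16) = d^4/2 + 21*d^3/8 + 5*d^2/8 - 9*d/32 - 3/16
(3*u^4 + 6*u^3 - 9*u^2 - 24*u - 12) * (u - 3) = 3*u^5 - 3*u^4 - 27*u^3 + 3*u^2 + 60*u + 36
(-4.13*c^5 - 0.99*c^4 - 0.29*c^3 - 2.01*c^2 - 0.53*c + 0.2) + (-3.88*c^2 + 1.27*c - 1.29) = -4.13*c^5 - 0.99*c^4 - 0.29*c^3 - 5.89*c^2 + 0.74*c - 1.09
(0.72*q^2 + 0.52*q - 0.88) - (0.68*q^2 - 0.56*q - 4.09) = 0.0399999999999999*q^2 + 1.08*q + 3.21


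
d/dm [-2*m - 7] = -2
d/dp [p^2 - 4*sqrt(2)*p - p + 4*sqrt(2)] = 2*p - 4*sqrt(2) - 1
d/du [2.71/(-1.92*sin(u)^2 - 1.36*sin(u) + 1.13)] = (10.4064*sin(u) + 3.6856)*cos(u)/(1.92*sin(u)^2 + 1.36*sin(u) - 1.13)^2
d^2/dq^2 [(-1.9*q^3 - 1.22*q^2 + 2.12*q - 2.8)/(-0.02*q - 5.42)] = (0.00152*q^3 + 1.23576*q^2 + 334.89096*q + 72.140272)/(8.0e-6*q^3 + 0.006504*q^2 + 1.762584*q + 159.220088)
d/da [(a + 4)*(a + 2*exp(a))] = 2*a*exp(a) + 2*a + 10*exp(a) + 4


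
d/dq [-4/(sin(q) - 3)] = 4*cos(q)/(sin(q) - 3)^2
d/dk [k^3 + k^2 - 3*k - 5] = 3*k^2 + 2*k - 3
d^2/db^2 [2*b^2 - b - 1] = 4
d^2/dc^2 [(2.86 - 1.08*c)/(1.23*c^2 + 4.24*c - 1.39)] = (-(1.08*c - 2.86)*(2.46*c + 4.24)*(4.92*c + 8.48) + (7.9704*c + 2.1228)*(1.23*c^2 + 4.24*c - 1.39))/(1.23*c^2 + 4.24*c - 1.39)^3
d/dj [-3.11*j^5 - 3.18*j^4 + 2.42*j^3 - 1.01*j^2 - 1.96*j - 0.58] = -15.55*j^4 - 12.72*j^3 + 7.26*j^2 - 2.02*j - 1.96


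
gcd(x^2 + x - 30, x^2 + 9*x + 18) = x + 6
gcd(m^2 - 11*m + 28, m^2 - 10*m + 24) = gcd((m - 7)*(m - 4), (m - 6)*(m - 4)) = m - 4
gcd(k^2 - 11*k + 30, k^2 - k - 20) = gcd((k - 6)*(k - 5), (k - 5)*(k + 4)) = k - 5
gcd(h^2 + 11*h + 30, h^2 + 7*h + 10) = h + 5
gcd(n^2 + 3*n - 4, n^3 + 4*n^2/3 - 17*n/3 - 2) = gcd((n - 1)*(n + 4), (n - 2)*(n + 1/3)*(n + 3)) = 1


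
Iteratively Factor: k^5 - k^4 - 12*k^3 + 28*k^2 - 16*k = (k)*(k^4 - k^3 - 12*k^2 + 28*k - 16) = k*(k - 2)*(k^3 + k^2 - 10*k + 8) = k*(k - 2)^2*(k^2 + 3*k - 4) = k*(k - 2)^2*(k - 1)*(k + 4)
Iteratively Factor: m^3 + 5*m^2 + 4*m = (m)*(m^2 + 5*m + 4) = m*(m + 1)*(m + 4)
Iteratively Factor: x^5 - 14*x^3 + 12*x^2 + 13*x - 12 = (x + 4)*(x^4 - 4*x^3 + 2*x^2 + 4*x - 3) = (x - 3)*(x + 4)*(x^3 - x^2 - x + 1) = (x - 3)*(x + 1)*(x + 4)*(x^2 - 2*x + 1) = (x - 3)*(x - 1)*(x + 1)*(x + 4)*(x - 1)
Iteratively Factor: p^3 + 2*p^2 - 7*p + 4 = (p + 4)*(p^2 - 2*p + 1) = (p - 1)*(p + 4)*(p - 1)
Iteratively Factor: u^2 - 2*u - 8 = (u + 2)*(u - 4)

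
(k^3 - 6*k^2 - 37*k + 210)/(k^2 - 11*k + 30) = (k^2 - k - 42)/(k - 6)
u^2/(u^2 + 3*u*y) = u/(u + 3*y)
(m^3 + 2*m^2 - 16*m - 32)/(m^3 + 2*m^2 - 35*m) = (m^3 + 2*m^2 - 16*m - 32)/(m*(m^2 + 2*m - 35))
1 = 1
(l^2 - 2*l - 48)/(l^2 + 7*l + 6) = (l - 8)/(l + 1)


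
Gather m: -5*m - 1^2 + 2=1 - 5*m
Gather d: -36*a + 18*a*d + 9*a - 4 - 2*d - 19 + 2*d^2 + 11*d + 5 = -27*a + 2*d^2 + d*(18*a + 9) - 18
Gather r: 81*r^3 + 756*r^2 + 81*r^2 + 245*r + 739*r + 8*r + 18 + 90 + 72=81*r^3 + 837*r^2 + 992*r + 180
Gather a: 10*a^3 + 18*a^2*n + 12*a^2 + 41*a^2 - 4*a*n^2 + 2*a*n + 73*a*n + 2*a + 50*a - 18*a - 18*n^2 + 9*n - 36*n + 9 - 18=10*a^3 + a^2*(18*n + 53) + a*(-4*n^2 + 75*n + 34) - 18*n^2 - 27*n - 9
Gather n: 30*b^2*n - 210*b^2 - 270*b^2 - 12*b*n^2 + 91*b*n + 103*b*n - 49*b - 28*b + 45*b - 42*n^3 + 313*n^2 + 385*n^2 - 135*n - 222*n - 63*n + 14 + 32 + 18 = -480*b^2 - 32*b - 42*n^3 + n^2*(698 - 12*b) + n*(30*b^2 + 194*b - 420) + 64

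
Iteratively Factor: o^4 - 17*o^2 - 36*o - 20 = (o + 1)*(o^3 - o^2 - 16*o - 20) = (o - 5)*(o + 1)*(o^2 + 4*o + 4) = (o - 5)*(o + 1)*(o + 2)*(o + 2)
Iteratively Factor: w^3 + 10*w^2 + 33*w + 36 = (w + 3)*(w^2 + 7*w + 12) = (w + 3)^2*(w + 4)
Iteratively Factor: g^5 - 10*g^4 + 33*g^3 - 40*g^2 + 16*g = (g - 4)*(g^4 - 6*g^3 + 9*g^2 - 4*g) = g*(g - 4)*(g^3 - 6*g^2 + 9*g - 4) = g*(g - 4)*(g - 1)*(g^2 - 5*g + 4) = g*(g - 4)^2*(g - 1)*(g - 1)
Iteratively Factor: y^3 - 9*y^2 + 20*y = (y - 4)*(y^2 - 5*y) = (y - 5)*(y - 4)*(y)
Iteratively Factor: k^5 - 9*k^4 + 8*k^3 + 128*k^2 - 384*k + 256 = (k + 4)*(k^4 - 13*k^3 + 60*k^2 - 112*k + 64) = (k - 4)*(k + 4)*(k^3 - 9*k^2 + 24*k - 16) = (k - 4)*(k - 1)*(k + 4)*(k^2 - 8*k + 16) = (k - 4)^2*(k - 1)*(k + 4)*(k - 4)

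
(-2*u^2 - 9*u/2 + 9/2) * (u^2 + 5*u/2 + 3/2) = -2*u^4 - 19*u^3/2 - 39*u^2/4 + 9*u/2 + 27/4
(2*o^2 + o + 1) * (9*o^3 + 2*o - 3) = 18*o^5 + 9*o^4 + 13*o^3 - 4*o^2 - o - 3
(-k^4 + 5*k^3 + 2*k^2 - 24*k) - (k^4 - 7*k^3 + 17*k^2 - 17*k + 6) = -2*k^4 + 12*k^3 - 15*k^2 - 7*k - 6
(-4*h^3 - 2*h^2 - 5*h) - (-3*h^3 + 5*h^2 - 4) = -h^3 - 7*h^2 - 5*h + 4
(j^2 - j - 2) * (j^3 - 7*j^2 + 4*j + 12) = j^5 - 8*j^4 + 9*j^3 + 22*j^2 - 20*j - 24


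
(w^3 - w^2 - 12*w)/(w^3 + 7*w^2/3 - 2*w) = 3*(w - 4)/(3*w - 2)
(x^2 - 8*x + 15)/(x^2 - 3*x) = (x - 5)/x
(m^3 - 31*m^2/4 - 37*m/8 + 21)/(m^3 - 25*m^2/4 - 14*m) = (m - 3/2)/m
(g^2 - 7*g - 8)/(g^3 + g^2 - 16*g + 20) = (g^2 - 7*g - 8)/(g^3 + g^2 - 16*g + 20)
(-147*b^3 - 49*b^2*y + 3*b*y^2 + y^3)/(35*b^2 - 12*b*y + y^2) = (21*b^2 + 10*b*y + y^2)/(-5*b + y)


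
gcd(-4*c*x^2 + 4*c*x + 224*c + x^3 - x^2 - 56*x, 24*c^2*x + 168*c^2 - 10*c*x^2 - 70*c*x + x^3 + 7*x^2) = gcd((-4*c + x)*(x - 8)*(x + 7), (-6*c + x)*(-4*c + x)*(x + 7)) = -4*c*x - 28*c + x^2 + 7*x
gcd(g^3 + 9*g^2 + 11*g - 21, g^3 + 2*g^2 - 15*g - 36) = g + 3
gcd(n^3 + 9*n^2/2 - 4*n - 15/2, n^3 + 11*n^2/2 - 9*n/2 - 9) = n^2 - n/2 - 3/2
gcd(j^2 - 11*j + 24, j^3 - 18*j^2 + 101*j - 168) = j^2 - 11*j + 24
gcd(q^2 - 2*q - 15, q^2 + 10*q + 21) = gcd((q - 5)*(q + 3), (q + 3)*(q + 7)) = q + 3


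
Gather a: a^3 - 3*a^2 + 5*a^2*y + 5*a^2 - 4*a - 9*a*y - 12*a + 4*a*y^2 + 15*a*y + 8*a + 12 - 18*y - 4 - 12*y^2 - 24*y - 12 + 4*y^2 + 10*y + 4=a^3 + a^2*(5*y + 2) + a*(4*y^2 + 6*y - 8) - 8*y^2 - 32*y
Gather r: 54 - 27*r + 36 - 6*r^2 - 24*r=-6*r^2 - 51*r + 90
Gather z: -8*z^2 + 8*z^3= 8*z^3 - 8*z^2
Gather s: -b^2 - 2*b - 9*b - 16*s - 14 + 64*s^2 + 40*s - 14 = -b^2 - 11*b + 64*s^2 + 24*s - 28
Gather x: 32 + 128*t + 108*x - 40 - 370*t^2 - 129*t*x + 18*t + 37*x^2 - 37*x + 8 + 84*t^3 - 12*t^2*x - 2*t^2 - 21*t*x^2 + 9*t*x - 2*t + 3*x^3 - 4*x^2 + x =84*t^3 - 372*t^2 + 144*t + 3*x^3 + x^2*(33 - 21*t) + x*(-12*t^2 - 120*t + 72)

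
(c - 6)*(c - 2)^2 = c^3 - 10*c^2 + 28*c - 24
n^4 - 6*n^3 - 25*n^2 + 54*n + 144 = (n - 8)*(n - 3)*(n + 2)*(n + 3)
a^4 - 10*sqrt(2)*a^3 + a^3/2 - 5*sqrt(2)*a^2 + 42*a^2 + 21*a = a*(a + 1/2)*(a - 7*sqrt(2))*(a - 3*sqrt(2))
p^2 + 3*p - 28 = (p - 4)*(p + 7)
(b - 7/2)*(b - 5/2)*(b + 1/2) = b^3 - 11*b^2/2 + 23*b/4 + 35/8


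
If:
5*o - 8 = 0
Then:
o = 8/5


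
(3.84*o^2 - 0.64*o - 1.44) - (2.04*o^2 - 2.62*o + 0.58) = 1.8*o^2 + 1.98*o - 2.02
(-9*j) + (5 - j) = 5 - 10*j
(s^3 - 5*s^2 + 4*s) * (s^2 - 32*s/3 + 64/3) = s^5 - 47*s^4/3 + 236*s^3/3 - 448*s^2/3 + 256*s/3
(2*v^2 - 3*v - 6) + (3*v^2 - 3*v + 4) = 5*v^2 - 6*v - 2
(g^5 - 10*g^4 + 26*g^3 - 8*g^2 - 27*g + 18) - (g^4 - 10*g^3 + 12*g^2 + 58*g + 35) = g^5 - 11*g^4 + 36*g^3 - 20*g^2 - 85*g - 17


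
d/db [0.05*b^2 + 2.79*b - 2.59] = 0.1*b + 2.79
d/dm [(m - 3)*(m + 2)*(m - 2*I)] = 3*m^2 + m*(-2 - 4*I) - 6 + 2*I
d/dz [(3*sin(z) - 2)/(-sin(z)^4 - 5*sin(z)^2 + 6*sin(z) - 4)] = (9*sin(z)^3 - 8*sin(z)^2 + 15*sin(z) - 20)*sin(z)*cos(z)/(sin(z)^4 + 5*sin(z)^2 - 6*sin(z) + 4)^2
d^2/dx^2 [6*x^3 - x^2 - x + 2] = 36*x - 2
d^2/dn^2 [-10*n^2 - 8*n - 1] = -20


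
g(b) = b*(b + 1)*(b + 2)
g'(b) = b*(b + 1) + b*(b + 2) + (b + 1)*(b + 2) = 3*b^2 + 6*b + 2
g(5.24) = 236.73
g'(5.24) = 115.81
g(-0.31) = -0.36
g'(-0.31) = 0.43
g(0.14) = 0.34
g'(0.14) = 2.90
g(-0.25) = -0.33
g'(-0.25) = 0.69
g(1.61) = 15.17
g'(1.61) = 19.44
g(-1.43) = 0.35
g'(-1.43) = -0.45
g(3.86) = 109.93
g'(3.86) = 69.86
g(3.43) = 82.51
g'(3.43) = 57.87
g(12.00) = 2184.00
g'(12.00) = 506.00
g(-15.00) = -2730.00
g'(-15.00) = 587.00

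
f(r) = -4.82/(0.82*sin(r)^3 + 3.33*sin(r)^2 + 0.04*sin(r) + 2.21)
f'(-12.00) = 1.60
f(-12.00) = -1.45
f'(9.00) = -1.73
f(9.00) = -1.69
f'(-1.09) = -0.49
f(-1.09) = -1.14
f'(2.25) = -0.94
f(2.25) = -1.04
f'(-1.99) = 0.42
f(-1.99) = -1.11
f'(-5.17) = 0.56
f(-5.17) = -0.87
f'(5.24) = -0.55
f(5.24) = -1.17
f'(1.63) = -0.06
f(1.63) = -0.76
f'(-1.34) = -0.22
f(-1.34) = -1.05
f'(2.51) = -1.48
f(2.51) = -1.35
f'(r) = -4.82*(-2.46*sin(r)^2*cos(r) - 6.66*sin(r)*cos(r) - 0.04*cos(r))/(0.82*sin(r)^3 + 3.33*sin(r)^2 + 0.04*sin(r) + 2.21)^2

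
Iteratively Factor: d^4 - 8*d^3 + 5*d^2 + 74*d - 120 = (d - 4)*(d^3 - 4*d^2 - 11*d + 30) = (d - 4)*(d + 3)*(d^2 - 7*d + 10) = (d - 4)*(d - 2)*(d + 3)*(d - 5)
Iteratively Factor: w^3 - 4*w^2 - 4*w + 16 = (w - 2)*(w^2 - 2*w - 8) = (w - 4)*(w - 2)*(w + 2)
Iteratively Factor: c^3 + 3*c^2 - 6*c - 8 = (c + 1)*(c^2 + 2*c - 8) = (c + 1)*(c + 4)*(c - 2)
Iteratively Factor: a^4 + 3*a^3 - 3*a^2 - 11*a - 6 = (a - 2)*(a^3 + 5*a^2 + 7*a + 3) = (a - 2)*(a + 1)*(a^2 + 4*a + 3) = (a - 2)*(a + 1)^2*(a + 3)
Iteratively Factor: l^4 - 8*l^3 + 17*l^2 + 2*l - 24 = (l - 3)*(l^3 - 5*l^2 + 2*l + 8) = (l - 4)*(l - 3)*(l^2 - l - 2) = (l - 4)*(l - 3)*(l - 2)*(l + 1)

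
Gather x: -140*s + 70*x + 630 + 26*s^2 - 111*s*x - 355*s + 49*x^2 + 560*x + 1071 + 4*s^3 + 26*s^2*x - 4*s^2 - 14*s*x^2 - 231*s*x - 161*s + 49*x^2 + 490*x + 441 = 4*s^3 + 22*s^2 - 656*s + x^2*(98 - 14*s) + x*(26*s^2 - 342*s + 1120) + 2142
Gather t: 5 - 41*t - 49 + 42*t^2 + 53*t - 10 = 42*t^2 + 12*t - 54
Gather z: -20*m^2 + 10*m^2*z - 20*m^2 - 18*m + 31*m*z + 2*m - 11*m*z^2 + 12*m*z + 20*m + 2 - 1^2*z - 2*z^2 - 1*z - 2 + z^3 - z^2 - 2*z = -40*m^2 + 4*m + z^3 + z^2*(-11*m - 3) + z*(10*m^2 + 43*m - 4)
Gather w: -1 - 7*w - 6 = -7*w - 7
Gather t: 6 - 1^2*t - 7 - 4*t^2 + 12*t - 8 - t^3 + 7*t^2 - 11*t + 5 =-t^3 + 3*t^2 - 4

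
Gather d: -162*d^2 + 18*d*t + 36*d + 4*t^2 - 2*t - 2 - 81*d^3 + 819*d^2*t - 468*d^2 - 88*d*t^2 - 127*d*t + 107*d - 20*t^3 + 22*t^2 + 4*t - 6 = -81*d^3 + d^2*(819*t - 630) + d*(-88*t^2 - 109*t + 143) - 20*t^3 + 26*t^2 + 2*t - 8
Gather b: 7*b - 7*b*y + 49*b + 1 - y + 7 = b*(56 - 7*y) - y + 8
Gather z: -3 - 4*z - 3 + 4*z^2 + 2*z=4*z^2 - 2*z - 6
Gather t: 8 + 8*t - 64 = 8*t - 56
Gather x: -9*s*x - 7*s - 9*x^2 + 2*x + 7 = -7*s - 9*x^2 + x*(2 - 9*s) + 7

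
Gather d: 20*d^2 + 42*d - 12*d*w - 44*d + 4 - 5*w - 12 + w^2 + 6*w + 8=20*d^2 + d*(-12*w - 2) + w^2 + w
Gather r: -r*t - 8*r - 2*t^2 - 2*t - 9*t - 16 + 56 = r*(-t - 8) - 2*t^2 - 11*t + 40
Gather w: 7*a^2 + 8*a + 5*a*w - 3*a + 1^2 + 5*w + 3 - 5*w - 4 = 7*a^2 + 5*a*w + 5*a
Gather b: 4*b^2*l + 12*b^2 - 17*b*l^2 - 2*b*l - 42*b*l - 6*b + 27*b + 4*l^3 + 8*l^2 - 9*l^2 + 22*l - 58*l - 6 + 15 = b^2*(4*l + 12) + b*(-17*l^2 - 44*l + 21) + 4*l^3 - l^2 - 36*l + 9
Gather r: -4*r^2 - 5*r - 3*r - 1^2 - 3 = -4*r^2 - 8*r - 4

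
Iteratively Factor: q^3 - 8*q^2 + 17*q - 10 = (q - 1)*(q^2 - 7*q + 10) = (q - 2)*(q - 1)*(q - 5)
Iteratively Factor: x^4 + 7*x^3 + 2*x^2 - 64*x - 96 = (x + 4)*(x^3 + 3*x^2 - 10*x - 24) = (x + 2)*(x + 4)*(x^2 + x - 12) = (x + 2)*(x + 4)^2*(x - 3)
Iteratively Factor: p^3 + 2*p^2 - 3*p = (p)*(p^2 + 2*p - 3) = p*(p + 3)*(p - 1)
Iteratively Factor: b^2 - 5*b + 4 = (b - 4)*(b - 1)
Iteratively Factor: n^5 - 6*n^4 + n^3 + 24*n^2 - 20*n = (n - 1)*(n^4 - 5*n^3 - 4*n^2 + 20*n) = (n - 2)*(n - 1)*(n^3 - 3*n^2 - 10*n) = (n - 5)*(n - 2)*(n - 1)*(n^2 + 2*n) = (n - 5)*(n - 2)*(n - 1)*(n + 2)*(n)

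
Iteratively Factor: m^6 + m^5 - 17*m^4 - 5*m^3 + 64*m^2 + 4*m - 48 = (m + 2)*(m^5 - m^4 - 15*m^3 + 25*m^2 + 14*m - 24) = (m + 2)*(m + 4)*(m^4 - 5*m^3 + 5*m^2 + 5*m - 6) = (m - 3)*(m + 2)*(m + 4)*(m^3 - 2*m^2 - m + 2) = (m - 3)*(m - 2)*(m + 2)*(m + 4)*(m^2 - 1) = (m - 3)*(m - 2)*(m + 1)*(m + 2)*(m + 4)*(m - 1)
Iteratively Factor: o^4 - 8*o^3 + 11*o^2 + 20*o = (o)*(o^3 - 8*o^2 + 11*o + 20) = o*(o - 5)*(o^2 - 3*o - 4) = o*(o - 5)*(o - 4)*(o + 1)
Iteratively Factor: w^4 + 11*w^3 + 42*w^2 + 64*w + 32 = (w + 1)*(w^3 + 10*w^2 + 32*w + 32) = (w + 1)*(w + 2)*(w^2 + 8*w + 16) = (w + 1)*(w + 2)*(w + 4)*(w + 4)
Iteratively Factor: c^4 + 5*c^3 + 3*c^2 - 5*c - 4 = (c + 4)*(c^3 + c^2 - c - 1) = (c + 1)*(c + 4)*(c^2 - 1) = (c - 1)*(c + 1)*(c + 4)*(c + 1)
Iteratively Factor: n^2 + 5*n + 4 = (n + 1)*(n + 4)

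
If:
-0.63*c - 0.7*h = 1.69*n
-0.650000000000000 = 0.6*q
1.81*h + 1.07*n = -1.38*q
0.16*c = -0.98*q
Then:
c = 6.64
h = 3.03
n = -3.73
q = -1.08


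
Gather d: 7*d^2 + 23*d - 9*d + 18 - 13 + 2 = 7*d^2 + 14*d + 7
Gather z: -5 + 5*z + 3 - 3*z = 2*z - 2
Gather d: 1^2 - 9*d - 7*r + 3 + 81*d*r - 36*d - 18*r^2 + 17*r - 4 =d*(81*r - 45) - 18*r^2 + 10*r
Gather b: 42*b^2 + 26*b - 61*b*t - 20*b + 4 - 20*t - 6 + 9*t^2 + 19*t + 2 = 42*b^2 + b*(6 - 61*t) + 9*t^2 - t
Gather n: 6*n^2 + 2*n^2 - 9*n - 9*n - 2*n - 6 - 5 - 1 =8*n^2 - 20*n - 12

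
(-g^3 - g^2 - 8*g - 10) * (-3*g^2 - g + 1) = 3*g^5 + 4*g^4 + 24*g^3 + 37*g^2 + 2*g - 10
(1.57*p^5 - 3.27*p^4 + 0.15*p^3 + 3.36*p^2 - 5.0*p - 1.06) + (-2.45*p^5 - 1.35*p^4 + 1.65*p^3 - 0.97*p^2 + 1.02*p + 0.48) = -0.88*p^5 - 4.62*p^4 + 1.8*p^3 + 2.39*p^2 - 3.98*p - 0.58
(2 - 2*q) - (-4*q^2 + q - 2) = 4*q^2 - 3*q + 4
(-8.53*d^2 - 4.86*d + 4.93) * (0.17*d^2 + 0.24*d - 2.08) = -1.4501*d^4 - 2.8734*d^3 + 17.4141*d^2 + 11.292*d - 10.2544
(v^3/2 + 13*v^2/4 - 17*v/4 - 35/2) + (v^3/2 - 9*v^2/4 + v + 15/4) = v^3 + v^2 - 13*v/4 - 55/4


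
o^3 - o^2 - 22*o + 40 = (o - 4)*(o - 2)*(o + 5)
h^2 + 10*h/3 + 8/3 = (h + 4/3)*(h + 2)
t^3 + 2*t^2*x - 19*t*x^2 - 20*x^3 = (t - 4*x)*(t + x)*(t + 5*x)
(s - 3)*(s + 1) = s^2 - 2*s - 3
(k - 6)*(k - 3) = k^2 - 9*k + 18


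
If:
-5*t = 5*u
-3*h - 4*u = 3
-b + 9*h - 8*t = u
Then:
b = -5*u - 9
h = -4*u/3 - 1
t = -u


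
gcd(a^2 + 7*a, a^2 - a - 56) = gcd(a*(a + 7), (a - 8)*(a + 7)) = a + 7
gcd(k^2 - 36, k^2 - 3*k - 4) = 1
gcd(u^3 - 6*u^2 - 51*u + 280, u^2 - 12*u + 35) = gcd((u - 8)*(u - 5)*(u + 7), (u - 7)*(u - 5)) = u - 5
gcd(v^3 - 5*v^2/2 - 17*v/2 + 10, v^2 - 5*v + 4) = v^2 - 5*v + 4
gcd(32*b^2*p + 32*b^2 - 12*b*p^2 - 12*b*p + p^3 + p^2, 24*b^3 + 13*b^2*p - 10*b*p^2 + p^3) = -8*b + p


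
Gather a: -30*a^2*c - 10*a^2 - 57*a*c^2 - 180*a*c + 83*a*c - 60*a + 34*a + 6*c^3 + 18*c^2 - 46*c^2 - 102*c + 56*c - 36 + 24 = a^2*(-30*c - 10) + a*(-57*c^2 - 97*c - 26) + 6*c^3 - 28*c^2 - 46*c - 12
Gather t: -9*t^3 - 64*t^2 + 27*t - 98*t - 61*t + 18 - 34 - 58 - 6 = -9*t^3 - 64*t^2 - 132*t - 80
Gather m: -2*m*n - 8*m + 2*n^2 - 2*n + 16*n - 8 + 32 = m*(-2*n - 8) + 2*n^2 + 14*n + 24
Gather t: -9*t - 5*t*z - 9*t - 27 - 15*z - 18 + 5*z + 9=t*(-5*z - 18) - 10*z - 36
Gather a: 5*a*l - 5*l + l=5*a*l - 4*l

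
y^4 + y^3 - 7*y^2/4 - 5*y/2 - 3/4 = (y - 3/2)*(y + 1/2)*(y + 1)^2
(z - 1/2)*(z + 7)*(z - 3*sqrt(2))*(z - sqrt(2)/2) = z^4 - 7*sqrt(2)*z^3/2 + 13*z^3/2 - 91*sqrt(2)*z^2/4 - z^2/2 + 49*sqrt(2)*z/4 + 39*z/2 - 21/2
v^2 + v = v*(v + 1)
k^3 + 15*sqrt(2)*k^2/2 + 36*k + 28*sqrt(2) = (k + 2*sqrt(2))^2*(k + 7*sqrt(2)/2)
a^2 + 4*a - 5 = (a - 1)*(a + 5)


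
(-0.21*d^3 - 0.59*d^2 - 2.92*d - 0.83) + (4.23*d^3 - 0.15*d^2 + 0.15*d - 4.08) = 4.02*d^3 - 0.74*d^2 - 2.77*d - 4.91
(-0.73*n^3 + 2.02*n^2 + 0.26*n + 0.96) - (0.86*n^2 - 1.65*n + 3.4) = -0.73*n^3 + 1.16*n^2 + 1.91*n - 2.44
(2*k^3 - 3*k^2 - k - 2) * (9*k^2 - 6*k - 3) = 18*k^5 - 39*k^4 + 3*k^3 - 3*k^2 + 15*k + 6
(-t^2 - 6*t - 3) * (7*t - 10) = -7*t^3 - 32*t^2 + 39*t + 30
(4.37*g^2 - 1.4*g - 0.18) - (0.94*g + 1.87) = 4.37*g^2 - 2.34*g - 2.05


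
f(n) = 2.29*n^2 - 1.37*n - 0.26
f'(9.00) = 39.85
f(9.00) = 172.90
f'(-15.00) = -70.07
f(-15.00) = 535.54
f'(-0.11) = -1.87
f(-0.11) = -0.08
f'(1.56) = 5.77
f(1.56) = 3.18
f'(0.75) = 2.06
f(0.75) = 0.00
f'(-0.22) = -2.38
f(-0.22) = 0.15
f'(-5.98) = -28.76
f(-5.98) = 89.82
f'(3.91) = 16.54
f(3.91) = 29.39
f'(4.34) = 18.51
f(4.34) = 36.93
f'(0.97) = 3.07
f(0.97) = 0.57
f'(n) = 4.58*n - 1.37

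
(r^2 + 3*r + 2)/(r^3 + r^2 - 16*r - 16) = (r + 2)/(r^2 - 16)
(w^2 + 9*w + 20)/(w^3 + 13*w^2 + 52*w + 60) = (w + 4)/(w^2 + 8*w + 12)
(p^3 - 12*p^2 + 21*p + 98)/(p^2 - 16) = (p^3 - 12*p^2 + 21*p + 98)/(p^2 - 16)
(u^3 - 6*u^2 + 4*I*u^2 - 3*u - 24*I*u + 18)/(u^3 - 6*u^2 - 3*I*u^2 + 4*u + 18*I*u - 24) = (u + 3*I)/(u - 4*I)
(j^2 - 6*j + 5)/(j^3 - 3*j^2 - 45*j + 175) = (j - 1)/(j^2 + 2*j - 35)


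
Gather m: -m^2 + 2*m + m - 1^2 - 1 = -m^2 + 3*m - 2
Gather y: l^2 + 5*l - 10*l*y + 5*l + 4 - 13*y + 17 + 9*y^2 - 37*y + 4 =l^2 + 10*l + 9*y^2 + y*(-10*l - 50) + 25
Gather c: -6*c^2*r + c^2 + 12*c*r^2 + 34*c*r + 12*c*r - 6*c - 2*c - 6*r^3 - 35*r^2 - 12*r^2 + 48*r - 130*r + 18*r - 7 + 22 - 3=c^2*(1 - 6*r) + c*(12*r^2 + 46*r - 8) - 6*r^3 - 47*r^2 - 64*r + 12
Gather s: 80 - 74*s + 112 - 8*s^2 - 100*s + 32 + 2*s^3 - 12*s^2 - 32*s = 2*s^3 - 20*s^2 - 206*s + 224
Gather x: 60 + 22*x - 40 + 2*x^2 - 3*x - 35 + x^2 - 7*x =3*x^2 + 12*x - 15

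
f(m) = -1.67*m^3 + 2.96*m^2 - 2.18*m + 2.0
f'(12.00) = -652.58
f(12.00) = -2483.68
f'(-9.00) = -461.27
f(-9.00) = 1478.81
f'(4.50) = -76.99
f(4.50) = -100.05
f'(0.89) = -0.88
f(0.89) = 1.23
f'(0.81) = -0.67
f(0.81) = 1.29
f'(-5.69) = -198.07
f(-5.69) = 417.88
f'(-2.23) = -40.30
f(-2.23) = 40.10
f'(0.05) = -1.90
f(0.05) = 1.90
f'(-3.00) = -65.03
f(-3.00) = 80.27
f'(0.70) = -0.49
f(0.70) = 1.35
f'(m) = -5.01*m^2 + 5.92*m - 2.18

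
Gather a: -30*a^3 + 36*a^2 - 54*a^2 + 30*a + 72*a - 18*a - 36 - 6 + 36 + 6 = -30*a^3 - 18*a^2 + 84*a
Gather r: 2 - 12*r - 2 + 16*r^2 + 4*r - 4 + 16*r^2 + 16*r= 32*r^2 + 8*r - 4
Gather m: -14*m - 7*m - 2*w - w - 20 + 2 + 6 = -21*m - 3*w - 12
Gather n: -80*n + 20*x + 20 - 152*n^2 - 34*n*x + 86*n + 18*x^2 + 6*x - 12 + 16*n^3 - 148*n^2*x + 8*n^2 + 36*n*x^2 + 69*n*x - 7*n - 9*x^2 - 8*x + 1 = 16*n^3 + n^2*(-148*x - 144) + n*(36*x^2 + 35*x - 1) + 9*x^2 + 18*x + 9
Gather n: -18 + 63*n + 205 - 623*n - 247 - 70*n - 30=-630*n - 90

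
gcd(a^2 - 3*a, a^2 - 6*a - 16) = 1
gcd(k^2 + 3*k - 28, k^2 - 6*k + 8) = k - 4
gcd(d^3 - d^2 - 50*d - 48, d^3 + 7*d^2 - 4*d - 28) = 1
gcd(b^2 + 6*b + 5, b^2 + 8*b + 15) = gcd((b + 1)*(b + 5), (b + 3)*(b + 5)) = b + 5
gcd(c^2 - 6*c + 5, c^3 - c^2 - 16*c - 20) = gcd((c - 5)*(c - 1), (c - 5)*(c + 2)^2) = c - 5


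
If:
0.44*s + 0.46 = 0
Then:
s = -1.05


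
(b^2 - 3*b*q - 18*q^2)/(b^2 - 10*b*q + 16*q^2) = (b^2 - 3*b*q - 18*q^2)/(b^2 - 10*b*q + 16*q^2)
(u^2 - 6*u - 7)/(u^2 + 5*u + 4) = (u - 7)/(u + 4)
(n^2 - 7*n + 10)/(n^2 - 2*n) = (n - 5)/n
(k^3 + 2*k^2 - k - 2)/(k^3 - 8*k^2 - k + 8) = (k + 2)/(k - 8)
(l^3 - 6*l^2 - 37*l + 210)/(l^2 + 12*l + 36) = (l^2 - 12*l + 35)/(l + 6)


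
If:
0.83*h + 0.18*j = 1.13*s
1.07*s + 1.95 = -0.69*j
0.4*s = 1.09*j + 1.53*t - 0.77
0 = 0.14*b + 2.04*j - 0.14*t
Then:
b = 17.5394756391082*t - 0.443517793999663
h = 1.242676314354*t - 2.51446275986564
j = 0.0304374956666436 - 1.13506205366429*t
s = 0.73195590376482*t - 1.8420578243084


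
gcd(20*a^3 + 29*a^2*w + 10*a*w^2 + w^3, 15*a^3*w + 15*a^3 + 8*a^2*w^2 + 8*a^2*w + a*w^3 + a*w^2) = 5*a + w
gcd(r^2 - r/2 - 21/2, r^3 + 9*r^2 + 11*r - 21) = r + 3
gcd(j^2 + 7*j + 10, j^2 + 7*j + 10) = j^2 + 7*j + 10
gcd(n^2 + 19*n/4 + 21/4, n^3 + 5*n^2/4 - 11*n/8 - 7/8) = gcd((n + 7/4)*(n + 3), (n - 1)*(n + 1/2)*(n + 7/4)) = n + 7/4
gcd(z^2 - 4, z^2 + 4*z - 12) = z - 2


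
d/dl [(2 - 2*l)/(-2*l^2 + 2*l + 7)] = 2*(-2*l^2 + 4*l - 9)/(4*l^4 - 8*l^3 - 24*l^2 + 28*l + 49)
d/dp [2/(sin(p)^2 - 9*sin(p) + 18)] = 2*(9 - 2*sin(p))*cos(p)/(sin(p)^2 - 9*sin(p) + 18)^2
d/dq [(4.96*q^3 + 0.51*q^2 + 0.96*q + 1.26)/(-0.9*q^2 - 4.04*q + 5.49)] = (-4.464*q^4 - 40.0768*q^3 + 80.4948*q^2 + 7.8678*q + 10.3608)/(0.81*q^4 + 7.272*q^3 + 6.4396*q^2 - 44.3592*q + 30.1401)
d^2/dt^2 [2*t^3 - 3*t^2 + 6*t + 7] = 12*t - 6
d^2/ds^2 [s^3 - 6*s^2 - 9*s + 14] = 6*s - 12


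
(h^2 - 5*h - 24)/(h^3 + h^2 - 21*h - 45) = (h - 8)/(h^2 - 2*h - 15)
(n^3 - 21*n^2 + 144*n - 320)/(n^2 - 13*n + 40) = n - 8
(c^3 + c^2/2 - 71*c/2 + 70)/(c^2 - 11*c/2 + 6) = (2*c^2 + 9*c - 35)/(2*c - 3)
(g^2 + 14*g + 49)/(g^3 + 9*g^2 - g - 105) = (g + 7)/(g^2 + 2*g - 15)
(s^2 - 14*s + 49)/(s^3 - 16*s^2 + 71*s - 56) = (s - 7)/(s^2 - 9*s + 8)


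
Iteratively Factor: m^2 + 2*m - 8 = (m + 4)*(m - 2)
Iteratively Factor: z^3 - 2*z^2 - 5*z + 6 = (z - 3)*(z^2 + z - 2) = (z - 3)*(z + 2)*(z - 1)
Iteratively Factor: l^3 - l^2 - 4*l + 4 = (l + 2)*(l^2 - 3*l + 2) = (l - 1)*(l + 2)*(l - 2)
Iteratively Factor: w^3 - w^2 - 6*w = (w - 3)*(w^2 + 2*w) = w*(w - 3)*(w + 2)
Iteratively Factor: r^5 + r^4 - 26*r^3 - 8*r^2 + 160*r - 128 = (r + 4)*(r^4 - 3*r^3 - 14*r^2 + 48*r - 32) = (r - 1)*(r + 4)*(r^3 - 2*r^2 - 16*r + 32) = (r - 2)*(r - 1)*(r + 4)*(r^2 - 16) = (r - 4)*(r - 2)*(r - 1)*(r + 4)*(r + 4)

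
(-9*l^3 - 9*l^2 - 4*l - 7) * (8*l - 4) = -72*l^4 - 36*l^3 + 4*l^2 - 40*l + 28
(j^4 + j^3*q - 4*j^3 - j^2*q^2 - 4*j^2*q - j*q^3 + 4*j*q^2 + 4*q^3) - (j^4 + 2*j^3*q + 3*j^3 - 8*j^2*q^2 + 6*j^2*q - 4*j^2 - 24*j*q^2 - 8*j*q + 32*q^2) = -j^3*q - 7*j^3 + 7*j^2*q^2 - 10*j^2*q + 4*j^2 - j*q^3 + 28*j*q^2 + 8*j*q + 4*q^3 - 32*q^2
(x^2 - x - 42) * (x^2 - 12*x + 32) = x^4 - 13*x^3 + 2*x^2 + 472*x - 1344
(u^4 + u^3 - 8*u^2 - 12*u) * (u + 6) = u^5 + 7*u^4 - 2*u^3 - 60*u^2 - 72*u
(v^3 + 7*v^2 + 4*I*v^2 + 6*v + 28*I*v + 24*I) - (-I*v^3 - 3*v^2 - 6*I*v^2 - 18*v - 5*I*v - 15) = v^3 + I*v^3 + 10*v^2 + 10*I*v^2 + 24*v + 33*I*v + 15 + 24*I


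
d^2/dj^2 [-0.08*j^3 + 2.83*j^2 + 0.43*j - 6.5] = 5.66 - 0.48*j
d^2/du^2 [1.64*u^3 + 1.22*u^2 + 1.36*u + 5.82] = 9.84*u + 2.44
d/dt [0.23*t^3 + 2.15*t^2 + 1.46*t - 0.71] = 0.69*t^2 + 4.3*t + 1.46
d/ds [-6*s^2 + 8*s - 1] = 8 - 12*s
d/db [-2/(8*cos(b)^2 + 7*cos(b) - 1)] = -2*(16*cos(b) + 7)*sin(b)/(8*cos(b)^2 + 7*cos(b) - 1)^2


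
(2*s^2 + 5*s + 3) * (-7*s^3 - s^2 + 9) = -14*s^5 - 37*s^4 - 26*s^3 + 15*s^2 + 45*s + 27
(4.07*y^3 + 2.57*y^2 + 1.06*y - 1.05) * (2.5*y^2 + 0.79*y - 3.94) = 10.175*y^5 + 9.6403*y^4 - 11.3555*y^3 - 11.9134*y^2 - 5.0059*y + 4.137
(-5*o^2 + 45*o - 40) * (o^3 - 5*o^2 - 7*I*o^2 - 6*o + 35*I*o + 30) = -5*o^5 + 70*o^4 + 35*I*o^4 - 235*o^3 - 490*I*o^3 - 220*o^2 + 1855*I*o^2 + 1590*o - 1400*I*o - 1200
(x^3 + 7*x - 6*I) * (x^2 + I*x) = x^5 + I*x^4 + 7*x^3 + I*x^2 + 6*x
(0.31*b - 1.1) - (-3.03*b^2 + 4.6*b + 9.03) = 3.03*b^2 - 4.29*b - 10.13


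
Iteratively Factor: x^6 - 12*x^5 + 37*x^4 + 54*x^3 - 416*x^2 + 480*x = (x - 4)*(x^5 - 8*x^4 + 5*x^3 + 74*x^2 - 120*x) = (x - 4)^2*(x^4 - 4*x^3 - 11*x^2 + 30*x) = x*(x - 4)^2*(x^3 - 4*x^2 - 11*x + 30) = x*(x - 4)^2*(x - 2)*(x^2 - 2*x - 15) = x*(x - 5)*(x - 4)^2*(x - 2)*(x + 3)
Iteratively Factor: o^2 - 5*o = (o - 5)*(o)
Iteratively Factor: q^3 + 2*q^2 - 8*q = (q)*(q^2 + 2*q - 8) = q*(q - 2)*(q + 4)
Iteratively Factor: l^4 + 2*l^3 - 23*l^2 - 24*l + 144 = (l + 4)*(l^3 - 2*l^2 - 15*l + 36) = (l - 3)*(l + 4)*(l^2 + l - 12) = (l - 3)^2*(l + 4)*(l + 4)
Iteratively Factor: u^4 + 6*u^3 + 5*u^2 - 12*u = (u)*(u^3 + 6*u^2 + 5*u - 12) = u*(u + 4)*(u^2 + 2*u - 3) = u*(u - 1)*(u + 4)*(u + 3)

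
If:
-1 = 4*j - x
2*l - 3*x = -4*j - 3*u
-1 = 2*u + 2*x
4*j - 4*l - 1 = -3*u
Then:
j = -41/96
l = -25/48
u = 5/24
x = -17/24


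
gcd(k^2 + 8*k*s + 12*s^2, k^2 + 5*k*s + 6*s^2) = k + 2*s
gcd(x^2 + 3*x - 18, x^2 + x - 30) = x + 6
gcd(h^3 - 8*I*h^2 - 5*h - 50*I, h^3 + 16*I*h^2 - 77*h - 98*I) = h + 2*I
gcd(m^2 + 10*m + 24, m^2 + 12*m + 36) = m + 6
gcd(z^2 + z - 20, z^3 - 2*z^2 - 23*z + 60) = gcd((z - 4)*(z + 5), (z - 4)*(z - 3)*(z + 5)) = z^2 + z - 20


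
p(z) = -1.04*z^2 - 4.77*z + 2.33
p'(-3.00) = 1.47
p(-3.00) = 7.28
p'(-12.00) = 20.19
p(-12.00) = -90.19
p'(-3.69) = 2.91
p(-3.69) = 5.77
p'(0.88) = -6.60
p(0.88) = -2.67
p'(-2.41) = 0.24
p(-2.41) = 7.79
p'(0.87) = -6.58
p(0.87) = -2.61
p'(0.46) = -5.73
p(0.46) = -0.08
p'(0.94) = -6.73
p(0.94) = -3.07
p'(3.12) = -11.26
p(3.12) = -22.68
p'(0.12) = -5.02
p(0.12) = 1.74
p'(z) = -2.08*z - 4.77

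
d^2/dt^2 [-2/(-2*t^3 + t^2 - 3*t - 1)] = 4*((1 - 6*t)*(2*t^3 - t^2 + 3*t + 1) + (6*t^2 - 2*t + 3)^2)/(2*t^3 - t^2 + 3*t + 1)^3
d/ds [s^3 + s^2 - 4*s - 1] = 3*s^2 + 2*s - 4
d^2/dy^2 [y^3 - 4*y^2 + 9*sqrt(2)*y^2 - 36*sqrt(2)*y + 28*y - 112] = 6*y - 8 + 18*sqrt(2)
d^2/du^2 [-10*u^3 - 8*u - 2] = -60*u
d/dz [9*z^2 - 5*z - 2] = 18*z - 5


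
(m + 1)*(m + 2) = m^2 + 3*m + 2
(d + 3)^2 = d^2 + 6*d + 9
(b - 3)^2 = b^2 - 6*b + 9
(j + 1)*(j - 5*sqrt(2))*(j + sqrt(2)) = j^3 - 4*sqrt(2)*j^2 + j^2 - 10*j - 4*sqrt(2)*j - 10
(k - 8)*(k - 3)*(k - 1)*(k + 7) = k^4 - 5*k^3 - 49*k^2 + 221*k - 168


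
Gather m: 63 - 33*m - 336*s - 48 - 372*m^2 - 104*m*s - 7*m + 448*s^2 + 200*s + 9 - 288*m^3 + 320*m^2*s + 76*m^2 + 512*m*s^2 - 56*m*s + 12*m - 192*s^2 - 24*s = -288*m^3 + m^2*(320*s - 296) + m*(512*s^2 - 160*s - 28) + 256*s^2 - 160*s + 24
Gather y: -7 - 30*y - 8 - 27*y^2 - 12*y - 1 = -27*y^2 - 42*y - 16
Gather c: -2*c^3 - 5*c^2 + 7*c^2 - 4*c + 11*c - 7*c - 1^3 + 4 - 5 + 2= -2*c^3 + 2*c^2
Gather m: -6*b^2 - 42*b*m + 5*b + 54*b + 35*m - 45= -6*b^2 + 59*b + m*(35 - 42*b) - 45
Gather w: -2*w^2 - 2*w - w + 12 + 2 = -2*w^2 - 3*w + 14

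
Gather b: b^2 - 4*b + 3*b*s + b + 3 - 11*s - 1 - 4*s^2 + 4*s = b^2 + b*(3*s - 3) - 4*s^2 - 7*s + 2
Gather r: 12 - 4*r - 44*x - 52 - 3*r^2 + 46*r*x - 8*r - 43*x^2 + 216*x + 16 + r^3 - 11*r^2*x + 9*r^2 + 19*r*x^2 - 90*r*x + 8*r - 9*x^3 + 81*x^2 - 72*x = r^3 + r^2*(6 - 11*x) + r*(19*x^2 - 44*x - 4) - 9*x^3 + 38*x^2 + 100*x - 24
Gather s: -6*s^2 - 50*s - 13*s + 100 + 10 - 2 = -6*s^2 - 63*s + 108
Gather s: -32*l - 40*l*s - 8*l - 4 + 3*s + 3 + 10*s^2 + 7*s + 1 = -40*l + 10*s^2 + s*(10 - 40*l)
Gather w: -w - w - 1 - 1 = -2*w - 2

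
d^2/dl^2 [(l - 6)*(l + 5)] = 2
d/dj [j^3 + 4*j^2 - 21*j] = 3*j^2 + 8*j - 21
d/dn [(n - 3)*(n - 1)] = 2*n - 4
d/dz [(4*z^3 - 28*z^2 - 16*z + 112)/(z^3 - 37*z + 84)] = 4*(7*z^4 - 66*z^3 + 427*z^2 - 1176*z + 700)/(z^6 - 74*z^4 + 168*z^3 + 1369*z^2 - 6216*z + 7056)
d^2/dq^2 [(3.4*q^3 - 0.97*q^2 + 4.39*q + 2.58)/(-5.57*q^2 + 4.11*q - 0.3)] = (1.13686837721616e-13*q^5 + 2.27373675443232e-13*q^4 - 331.490264*q^3 - 464.837472*q^2 + 396.557136*q - 89.192016)/(172.808693*q^6 - 382.537017*q^5 + 310.189401*q^4 - 110.633391*q^3 + 16.70679*q^2 - 1.1097*q + 0.027)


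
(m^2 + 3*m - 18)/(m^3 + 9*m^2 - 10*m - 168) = (m - 3)/(m^2 + 3*m - 28)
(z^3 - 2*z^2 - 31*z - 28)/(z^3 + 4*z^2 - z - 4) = (z - 7)/(z - 1)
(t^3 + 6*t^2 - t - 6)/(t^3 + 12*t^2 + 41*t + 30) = (t - 1)/(t + 5)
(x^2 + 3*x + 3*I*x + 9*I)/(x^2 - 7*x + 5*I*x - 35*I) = (x^2 + 3*x*(1 + I) + 9*I)/(x^2 + x*(-7 + 5*I) - 35*I)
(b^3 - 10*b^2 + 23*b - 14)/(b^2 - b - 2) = (b^2 - 8*b + 7)/(b + 1)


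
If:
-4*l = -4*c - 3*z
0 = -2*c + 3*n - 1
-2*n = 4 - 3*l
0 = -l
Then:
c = -7/2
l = 0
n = -2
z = 14/3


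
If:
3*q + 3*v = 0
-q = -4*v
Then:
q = 0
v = 0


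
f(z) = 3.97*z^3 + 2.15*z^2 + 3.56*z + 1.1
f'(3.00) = 123.65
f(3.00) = 138.32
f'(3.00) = 123.65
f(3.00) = 138.32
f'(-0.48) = 4.24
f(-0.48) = -0.55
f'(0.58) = 10.06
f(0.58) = 4.66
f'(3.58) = 171.60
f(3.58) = 223.55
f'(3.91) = 202.45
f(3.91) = 285.20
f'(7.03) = 622.39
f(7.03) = 1511.67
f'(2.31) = 77.05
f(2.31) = 69.73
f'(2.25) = 73.53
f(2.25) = 65.22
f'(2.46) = 86.21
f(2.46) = 81.97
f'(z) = 11.91*z^2 + 4.3*z + 3.56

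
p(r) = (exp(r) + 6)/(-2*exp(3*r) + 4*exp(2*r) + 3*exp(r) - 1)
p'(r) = (exp(r) + 6)*(6*exp(3*r) - 8*exp(2*r) - 3*exp(r))/(-2*exp(3*r) + 4*exp(2*r) + 3*exp(r) - 1)^2 + exp(r)/(-2*exp(3*r) + 4*exp(2*r) + 3*exp(r) - 1) = (4*exp(3*r) + 32*exp(2*r) - 48*exp(r) - 19)*exp(r)/(4*exp(6*r) - 16*exp(5*r) + 4*exp(4*r) + 28*exp(3*r) + exp(2*r) - 6*exp(r) + 1)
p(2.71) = -0.00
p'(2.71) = 0.01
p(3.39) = -0.00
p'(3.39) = 0.00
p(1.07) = -1.14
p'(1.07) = 10.13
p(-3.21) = -6.92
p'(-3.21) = -1.11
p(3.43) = -0.00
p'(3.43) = 0.00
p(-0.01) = 1.77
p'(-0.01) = -1.98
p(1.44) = -0.15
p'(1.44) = 0.60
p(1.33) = -0.24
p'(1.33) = 1.09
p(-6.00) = -6.05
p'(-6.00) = -0.05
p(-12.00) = -6.00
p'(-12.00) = 0.00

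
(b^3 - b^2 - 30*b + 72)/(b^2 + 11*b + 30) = (b^2 - 7*b + 12)/(b + 5)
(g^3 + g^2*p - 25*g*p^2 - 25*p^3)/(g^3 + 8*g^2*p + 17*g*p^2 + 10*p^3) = (g - 5*p)/(g + 2*p)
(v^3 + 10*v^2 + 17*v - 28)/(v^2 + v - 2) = (v^2 + 11*v + 28)/(v + 2)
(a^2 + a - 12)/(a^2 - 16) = (a - 3)/(a - 4)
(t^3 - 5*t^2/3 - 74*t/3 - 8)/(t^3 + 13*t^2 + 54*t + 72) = (t^2 - 17*t/3 - 2)/(t^2 + 9*t + 18)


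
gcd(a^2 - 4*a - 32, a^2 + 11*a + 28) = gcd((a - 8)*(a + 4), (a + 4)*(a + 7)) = a + 4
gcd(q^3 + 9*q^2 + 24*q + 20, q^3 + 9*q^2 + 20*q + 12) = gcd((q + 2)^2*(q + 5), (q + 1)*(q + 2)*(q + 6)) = q + 2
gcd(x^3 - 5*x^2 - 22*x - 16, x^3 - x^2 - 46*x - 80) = x^2 - 6*x - 16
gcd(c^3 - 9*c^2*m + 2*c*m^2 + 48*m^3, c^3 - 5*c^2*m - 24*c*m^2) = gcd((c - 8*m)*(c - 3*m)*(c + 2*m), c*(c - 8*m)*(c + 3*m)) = c - 8*m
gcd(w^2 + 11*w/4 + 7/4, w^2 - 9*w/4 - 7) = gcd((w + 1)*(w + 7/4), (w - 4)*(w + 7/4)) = w + 7/4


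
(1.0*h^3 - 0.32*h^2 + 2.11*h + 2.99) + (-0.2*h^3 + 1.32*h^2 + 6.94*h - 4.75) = 0.8*h^3 + 1.0*h^2 + 9.05*h - 1.76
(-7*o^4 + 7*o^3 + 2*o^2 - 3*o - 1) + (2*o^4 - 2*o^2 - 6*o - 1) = -5*o^4 + 7*o^3 - 9*o - 2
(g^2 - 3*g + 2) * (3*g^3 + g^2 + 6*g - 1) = 3*g^5 - 8*g^4 + 9*g^3 - 17*g^2 + 15*g - 2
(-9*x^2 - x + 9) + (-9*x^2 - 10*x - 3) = -18*x^2 - 11*x + 6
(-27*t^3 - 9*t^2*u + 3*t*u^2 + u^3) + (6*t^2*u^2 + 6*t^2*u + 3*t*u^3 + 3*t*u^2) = -27*t^3 + 6*t^2*u^2 - 3*t^2*u + 3*t*u^3 + 6*t*u^2 + u^3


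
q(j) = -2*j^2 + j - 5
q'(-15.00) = 61.00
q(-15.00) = -470.00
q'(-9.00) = 37.00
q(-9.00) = -176.00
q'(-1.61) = 7.44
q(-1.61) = -11.79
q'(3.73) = -13.92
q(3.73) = -29.10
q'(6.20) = -23.80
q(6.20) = -75.68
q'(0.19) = 0.24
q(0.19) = -4.88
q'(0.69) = -1.76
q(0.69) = -5.26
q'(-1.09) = 5.36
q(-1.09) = -8.47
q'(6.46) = -24.84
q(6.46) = -82.00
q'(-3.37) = 14.48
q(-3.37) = -31.08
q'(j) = 1 - 4*j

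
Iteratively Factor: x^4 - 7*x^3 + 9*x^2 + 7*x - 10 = (x - 5)*(x^3 - 2*x^2 - x + 2) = (x - 5)*(x - 2)*(x^2 - 1) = (x - 5)*(x - 2)*(x + 1)*(x - 1)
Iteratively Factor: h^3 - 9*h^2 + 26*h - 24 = (h - 2)*(h^2 - 7*h + 12) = (h - 3)*(h - 2)*(h - 4)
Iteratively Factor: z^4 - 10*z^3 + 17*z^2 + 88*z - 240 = (z + 3)*(z^3 - 13*z^2 + 56*z - 80) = (z - 4)*(z + 3)*(z^2 - 9*z + 20) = (z - 5)*(z - 4)*(z + 3)*(z - 4)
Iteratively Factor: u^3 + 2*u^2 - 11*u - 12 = (u + 4)*(u^2 - 2*u - 3) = (u + 1)*(u + 4)*(u - 3)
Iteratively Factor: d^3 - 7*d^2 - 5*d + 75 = (d - 5)*(d^2 - 2*d - 15) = (d - 5)^2*(d + 3)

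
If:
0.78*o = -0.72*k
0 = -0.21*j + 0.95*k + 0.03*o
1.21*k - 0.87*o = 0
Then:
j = 0.00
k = 0.00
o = 0.00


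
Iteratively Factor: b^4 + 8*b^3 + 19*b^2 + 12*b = (b + 1)*(b^3 + 7*b^2 + 12*b) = (b + 1)*(b + 4)*(b^2 + 3*b) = b*(b + 1)*(b + 4)*(b + 3)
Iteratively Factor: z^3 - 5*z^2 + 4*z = (z - 4)*(z^2 - z) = z*(z - 4)*(z - 1)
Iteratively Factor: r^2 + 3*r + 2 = (r + 1)*(r + 2)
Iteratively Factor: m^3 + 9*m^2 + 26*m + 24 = (m + 3)*(m^2 + 6*m + 8) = (m + 2)*(m + 3)*(m + 4)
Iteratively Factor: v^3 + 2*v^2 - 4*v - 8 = (v + 2)*(v^2 - 4) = (v - 2)*(v + 2)*(v + 2)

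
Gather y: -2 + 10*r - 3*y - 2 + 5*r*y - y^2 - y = 10*r - y^2 + y*(5*r - 4) - 4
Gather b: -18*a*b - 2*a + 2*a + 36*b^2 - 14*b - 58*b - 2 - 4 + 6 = 36*b^2 + b*(-18*a - 72)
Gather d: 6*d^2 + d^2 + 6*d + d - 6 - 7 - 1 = 7*d^2 + 7*d - 14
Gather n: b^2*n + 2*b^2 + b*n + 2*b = 2*b^2 + 2*b + n*(b^2 + b)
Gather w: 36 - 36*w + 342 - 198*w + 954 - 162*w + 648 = 1980 - 396*w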